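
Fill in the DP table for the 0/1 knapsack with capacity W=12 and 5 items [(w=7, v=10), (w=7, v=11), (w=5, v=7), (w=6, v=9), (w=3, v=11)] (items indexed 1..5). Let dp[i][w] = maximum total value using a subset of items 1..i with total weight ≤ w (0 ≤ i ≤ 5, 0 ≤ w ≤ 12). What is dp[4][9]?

11

i\w   0   1   2   3   4   5   6   7   8   9  10  11  12
  0   0   0   0   0   0   0   0   0   0   0   0   0   0
  1   0   0   0   0   0   0   0  10  10  10  10  10  10
  2   0   0   0   0   0   0   0  11  11  11  11  11  11
  3   0   0   0   0   0   7   7  11  11  11  11  11  18
  4   0   0   0   0   0   7   9  11  11  11  11  16  18
  5   0   0   0  11  11  11  11  11  18  20  22  22  22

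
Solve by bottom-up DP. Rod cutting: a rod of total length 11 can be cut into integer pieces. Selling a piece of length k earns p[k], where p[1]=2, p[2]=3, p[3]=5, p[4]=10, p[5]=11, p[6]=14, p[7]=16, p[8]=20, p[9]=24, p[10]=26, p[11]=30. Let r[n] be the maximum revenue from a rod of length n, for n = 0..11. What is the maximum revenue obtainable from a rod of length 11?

   n    0    1    2    3    4    5    6    7    8    9   10   11
r[n]    0    2    4    6   10   12   14   16   20   24   26   30

30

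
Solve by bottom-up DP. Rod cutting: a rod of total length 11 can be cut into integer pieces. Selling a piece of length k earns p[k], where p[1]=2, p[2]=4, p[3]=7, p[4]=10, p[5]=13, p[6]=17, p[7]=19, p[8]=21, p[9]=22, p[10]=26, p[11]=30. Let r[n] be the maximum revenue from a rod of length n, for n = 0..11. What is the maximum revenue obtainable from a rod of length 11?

   n    0    1    2    3    4    5    6    7    8    9   10   11
r[n]    0    2    4    7   10   13   17   19   21   24   27   30

30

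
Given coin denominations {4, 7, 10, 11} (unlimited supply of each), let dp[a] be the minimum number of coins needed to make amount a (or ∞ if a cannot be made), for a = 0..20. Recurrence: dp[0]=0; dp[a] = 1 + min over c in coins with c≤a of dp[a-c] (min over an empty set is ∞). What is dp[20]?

 a  0  1  2  3  4  5  6  7  8  9 10 11 12 13 14 15 16 17 18 19 20
dp  0  -  -  -  1  -  -  1  2  -  1  1  3  -  2  2  4  2  2  3  2
(- denotes ∞ / unreachable)

2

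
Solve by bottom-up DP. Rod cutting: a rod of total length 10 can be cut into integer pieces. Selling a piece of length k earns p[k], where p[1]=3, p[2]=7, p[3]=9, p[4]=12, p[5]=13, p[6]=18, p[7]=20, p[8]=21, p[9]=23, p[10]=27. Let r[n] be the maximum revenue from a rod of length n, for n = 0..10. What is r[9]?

31

   n    0    1    2    3    4    5    6    7    8    9   10
r[n]    0    3    7   10   14   17   21   24   28   31   35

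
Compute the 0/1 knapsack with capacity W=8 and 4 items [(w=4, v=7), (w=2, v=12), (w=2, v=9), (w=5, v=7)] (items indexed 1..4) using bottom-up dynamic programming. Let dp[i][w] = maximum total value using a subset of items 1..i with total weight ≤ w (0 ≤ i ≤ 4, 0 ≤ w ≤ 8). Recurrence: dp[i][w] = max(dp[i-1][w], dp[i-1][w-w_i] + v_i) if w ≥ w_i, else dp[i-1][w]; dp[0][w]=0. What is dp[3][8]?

i\w   0   1   2   3   4   5   6   7   8
  0   0   0   0   0   0   0   0   0   0
  1   0   0   0   0   7   7   7   7   7
  2   0   0  12  12  12  12  19  19  19
  3   0   0  12  12  21  21  21  21  28
  4   0   0  12  12  21  21  21  21  28

28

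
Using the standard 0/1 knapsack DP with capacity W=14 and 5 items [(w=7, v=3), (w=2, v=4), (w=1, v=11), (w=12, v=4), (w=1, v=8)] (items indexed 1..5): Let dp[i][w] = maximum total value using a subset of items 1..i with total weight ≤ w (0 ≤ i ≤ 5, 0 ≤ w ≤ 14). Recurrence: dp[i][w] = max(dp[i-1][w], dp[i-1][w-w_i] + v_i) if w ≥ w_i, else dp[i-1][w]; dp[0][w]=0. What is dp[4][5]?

i\w   0   1   2   3   4   5   6   7   8   9  10  11  12  13  14
  0   0   0   0   0   0   0   0   0   0   0   0   0   0   0   0
  1   0   0   0   0   0   0   0   3   3   3   3   3   3   3   3
  2   0   0   4   4   4   4   4   4   4   7   7   7   7   7   7
  3   0  11  11  15  15  15  15  15  15  15  18  18  18  18  18
  4   0  11  11  15  15  15  15  15  15  15  18  18  18  18  18
  5   0  11  19  19  23  23  23  23  23  23  23  26  26  26  26

15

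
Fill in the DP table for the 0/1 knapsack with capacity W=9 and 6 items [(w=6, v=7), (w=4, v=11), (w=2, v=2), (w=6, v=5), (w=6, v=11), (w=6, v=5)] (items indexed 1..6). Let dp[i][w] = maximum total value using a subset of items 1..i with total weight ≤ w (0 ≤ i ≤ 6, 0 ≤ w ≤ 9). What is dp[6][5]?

11

i\w   0   1   2   3   4   5   6   7   8   9
  0   0   0   0   0   0   0   0   0   0   0
  1   0   0   0   0   0   0   7   7   7   7
  2   0   0   0   0  11  11  11  11  11  11
  3   0   0   2   2  11  11  13  13  13  13
  4   0   0   2   2  11  11  13  13  13  13
  5   0   0   2   2  11  11  13  13  13  13
  6   0   0   2   2  11  11  13  13  13  13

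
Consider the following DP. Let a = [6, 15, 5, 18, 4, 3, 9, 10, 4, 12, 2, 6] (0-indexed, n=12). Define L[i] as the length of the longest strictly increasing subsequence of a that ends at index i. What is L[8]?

2

   i    0    1    2    3    4    5    6    7    8    9   10   11
a[i]    6   15    5   18    4    3    9   10    4   12    2    6
L[i]    1    2    1    3    1    1    2    3    2    4    1    3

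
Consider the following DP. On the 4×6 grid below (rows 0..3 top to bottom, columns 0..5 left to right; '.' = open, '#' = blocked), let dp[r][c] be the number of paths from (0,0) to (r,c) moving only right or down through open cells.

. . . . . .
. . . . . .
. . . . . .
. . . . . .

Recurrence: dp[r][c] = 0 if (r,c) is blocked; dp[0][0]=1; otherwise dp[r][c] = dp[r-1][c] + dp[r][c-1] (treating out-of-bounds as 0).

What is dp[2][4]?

15

r\c   0   1   2   3   4   5
  0   1   1   1   1   1   1
  1   1   2   3   4   5   6
  2   1   3   6  10  15  21
  3   1   4  10  20  35  56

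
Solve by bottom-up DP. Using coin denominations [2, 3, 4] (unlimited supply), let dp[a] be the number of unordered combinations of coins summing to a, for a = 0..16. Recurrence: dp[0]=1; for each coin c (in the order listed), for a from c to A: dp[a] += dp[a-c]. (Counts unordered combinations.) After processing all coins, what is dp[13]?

5

after  coin     0     1     2     3     4     5     6     7     8     9    10    11    12    13    14    15    16
          2     1     0     1     0     1     0     1     0     1     0     1     0     1     0     1     0     1
          3     1     0     1     1     1     1     2     1     2     2     2     2     3     2     3     3     3
          4     1     0     1     1     2     1     3     2     4     3     5     4     7     5     8     7    10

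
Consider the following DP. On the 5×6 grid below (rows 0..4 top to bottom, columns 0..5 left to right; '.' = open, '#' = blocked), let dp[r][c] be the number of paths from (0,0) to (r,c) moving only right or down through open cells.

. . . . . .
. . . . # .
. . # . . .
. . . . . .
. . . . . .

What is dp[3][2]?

r\c   0   1   2   3   4   5
  0   1   1   1   1   1   1
  1   1   2   3   4   0   1
  2   1   3   0   4   4   5
  3   1   4   4   8  12  17
  4   1   5   9  17  29  46

4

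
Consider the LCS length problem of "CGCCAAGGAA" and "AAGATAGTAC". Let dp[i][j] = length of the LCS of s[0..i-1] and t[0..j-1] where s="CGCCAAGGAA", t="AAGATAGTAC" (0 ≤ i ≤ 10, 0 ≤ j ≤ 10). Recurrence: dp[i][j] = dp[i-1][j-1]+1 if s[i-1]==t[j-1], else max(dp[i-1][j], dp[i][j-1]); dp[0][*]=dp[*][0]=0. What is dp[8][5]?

   ''  A  A  G  A  T  A  G  T  A  C
''  0  0  0  0  0  0  0  0  0  0  0
 C  0  0  0  0  0  0  0  0  0  0  1
 G  0  0  0  1  1  1  1  1  1  1  1
 C  0  0  0  1  1  1  1  1  1  1  2
 C  0  0  0  1  1  1  1  1  1  1  2
 A  0  1  1  1  2  2  2  2  2  2  2
 A  0  1  2  2  2  2  3  3  3  3  3
 G  0  1  2  3  3  3  3  4  4  4  4
 G  0  1  2  3  3  3  3  4  4  4  4
 A  0  1  2  3  4  4  4  4  4  5  5
 A  0  1  2  3  4  4  5  5  5  5  5

3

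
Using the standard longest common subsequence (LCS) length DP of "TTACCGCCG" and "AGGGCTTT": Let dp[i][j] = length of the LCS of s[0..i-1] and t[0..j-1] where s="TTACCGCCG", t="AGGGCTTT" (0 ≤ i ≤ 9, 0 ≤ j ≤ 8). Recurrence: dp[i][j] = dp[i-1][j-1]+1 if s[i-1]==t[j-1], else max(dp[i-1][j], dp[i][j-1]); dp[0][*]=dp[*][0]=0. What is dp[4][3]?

1

   ''  A  G  G  G  C  T  T  T
''  0  0  0  0  0  0  0  0  0
 T  0  0  0  0  0  0  1  1  1
 T  0  0  0  0  0  0  1  2  2
 A  0  1  1  1  1  1  1  2  2
 C  0  1  1  1  1  2  2  2  2
 C  0  1  1  1  1  2  2  2  2
 G  0  1  2  2  2  2  2  2  2
 C  0  1  2  2  2  3  3  3  3
 C  0  1  2  2  2  3  3  3  3
 G  0  1  2  3  3  3  3  3  3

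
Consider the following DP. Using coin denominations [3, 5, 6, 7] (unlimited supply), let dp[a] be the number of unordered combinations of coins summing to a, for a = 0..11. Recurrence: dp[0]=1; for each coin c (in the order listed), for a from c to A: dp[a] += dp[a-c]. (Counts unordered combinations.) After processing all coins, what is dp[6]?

2

after  coin     0     1     2     3     4     5     6     7     8     9    10    11
          3     1     0     0     1     0     0     1     0     0     1     0     0
          5     1     0     0     1     0     1     1     0     1     1     1     1
          6     1     0     0     1     0     1     2     0     1     2     1     2
          7     1     0     0     1     0     1     2     1     1     2     2     2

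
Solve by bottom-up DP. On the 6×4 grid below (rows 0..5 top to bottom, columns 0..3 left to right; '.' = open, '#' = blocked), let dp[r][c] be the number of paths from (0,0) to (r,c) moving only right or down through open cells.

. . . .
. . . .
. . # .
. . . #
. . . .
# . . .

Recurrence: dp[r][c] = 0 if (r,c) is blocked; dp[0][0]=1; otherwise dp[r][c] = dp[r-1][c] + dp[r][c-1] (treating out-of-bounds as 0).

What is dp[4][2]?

9

r\c   0   1   2   3
  0   1   1   1   1
  1   1   2   3   4
  2   1   3   0   4
  3   1   4   4   0
  4   1   5   9   9
  5   0   5  14  23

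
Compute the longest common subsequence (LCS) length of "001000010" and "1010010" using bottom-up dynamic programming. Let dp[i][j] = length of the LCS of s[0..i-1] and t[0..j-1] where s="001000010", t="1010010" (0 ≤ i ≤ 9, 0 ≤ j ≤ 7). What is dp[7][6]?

   ''  1  0  1  0  0  1  0
''  0  0  0  0  0  0  0  0
 0  0  0  1  1  1  1  1  1
 0  0  0  1  1  2  2  2  2
 1  0  1  1  2  2  2  3  3
 0  0  1  2  2  3  3  3  4
 0  0  1  2  2  3  4  4  4
 0  0  1  2  2  3  4  4  5
 0  0  1  2  2  3  4  4  5
 1  0  1  2  3  3  4  5  5
 0  0  1  2  3  4  4  5  6

4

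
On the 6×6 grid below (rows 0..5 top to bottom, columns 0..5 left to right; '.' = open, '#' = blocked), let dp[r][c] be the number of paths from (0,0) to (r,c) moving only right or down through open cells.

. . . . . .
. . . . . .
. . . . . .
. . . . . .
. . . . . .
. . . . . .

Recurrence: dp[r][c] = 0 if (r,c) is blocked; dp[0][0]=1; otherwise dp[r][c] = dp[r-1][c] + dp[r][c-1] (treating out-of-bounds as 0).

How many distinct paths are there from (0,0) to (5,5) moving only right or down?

252

r\c   0   1   2   3   4   5
  0   1   1   1   1   1   1
  1   1   2   3   4   5   6
  2   1   3   6  10  15  21
  3   1   4  10  20  35  56
  4   1   5  15  35  70 126
  5   1   6  21  56 126 252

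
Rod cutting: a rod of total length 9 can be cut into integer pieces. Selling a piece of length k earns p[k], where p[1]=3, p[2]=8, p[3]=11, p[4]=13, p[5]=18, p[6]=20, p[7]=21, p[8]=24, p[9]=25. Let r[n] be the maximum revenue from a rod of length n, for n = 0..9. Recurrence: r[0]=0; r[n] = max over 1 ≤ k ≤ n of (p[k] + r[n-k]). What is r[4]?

   n    0    1    2    3    4    5    6    7    8    9
r[n]    0    3    8   11   16   19   24   27   32   35

16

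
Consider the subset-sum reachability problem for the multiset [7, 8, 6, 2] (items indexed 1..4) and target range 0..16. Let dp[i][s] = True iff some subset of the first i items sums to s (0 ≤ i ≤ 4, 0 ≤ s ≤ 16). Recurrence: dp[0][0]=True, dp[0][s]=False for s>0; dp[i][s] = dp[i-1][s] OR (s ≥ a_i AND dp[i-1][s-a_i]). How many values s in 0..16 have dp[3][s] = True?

7

i\s   0   1   2   3   4   5   6   7   8   9  10  11  12  13  14  15  16
  0   T   F   F   F   F   F   F   F   F   F   F   F   F   F   F   F   F
  1   T   F   F   F   F   F   F   T   F   F   F   F   F   F   F   F   F
  2   T   F   F   F   F   F   F   T   T   F   F   F   F   F   F   T   F
  3   T   F   F   F   F   F   T   T   T   F   F   F   F   T   T   T   F
  4   T   F   T   F   F   F   T   T   T   T   T   F   F   T   T   T   T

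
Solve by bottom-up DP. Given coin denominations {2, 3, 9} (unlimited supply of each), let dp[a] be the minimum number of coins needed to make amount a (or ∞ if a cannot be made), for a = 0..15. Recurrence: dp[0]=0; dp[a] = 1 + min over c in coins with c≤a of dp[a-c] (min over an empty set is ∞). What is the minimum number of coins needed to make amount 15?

 a  0  1  2  3  4  5  6  7  8  9 10 11 12 13 14 15
dp  0  -  1  1  2  2  2  3  3  1  4  2  2  3  3  3
(- denotes ∞ / unreachable)

3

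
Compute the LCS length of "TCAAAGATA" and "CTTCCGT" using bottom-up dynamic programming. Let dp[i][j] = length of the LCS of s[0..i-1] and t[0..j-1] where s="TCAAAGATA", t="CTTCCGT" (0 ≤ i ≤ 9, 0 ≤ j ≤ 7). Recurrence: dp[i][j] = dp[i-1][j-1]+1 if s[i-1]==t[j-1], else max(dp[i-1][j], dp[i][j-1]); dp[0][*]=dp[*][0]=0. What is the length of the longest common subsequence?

   ''  C  T  T  C  C  G  T
''  0  0  0  0  0  0  0  0
 T  0  0  1  1  1  1  1  1
 C  0  1  1  1  2  2  2  2
 A  0  1  1  1  2  2  2  2
 A  0  1  1  1  2  2  2  2
 A  0  1  1  1  2  2  2  2
 G  0  1  1  1  2  2  3  3
 A  0  1  1  1  2  2  3  3
 T  0  1  2  2  2  2  3  4
 A  0  1  2  2  2  2  3  4

4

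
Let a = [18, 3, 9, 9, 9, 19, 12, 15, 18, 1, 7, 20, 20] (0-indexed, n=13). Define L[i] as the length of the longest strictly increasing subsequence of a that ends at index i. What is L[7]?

4

   i    0    1    2    3    4    5    6    7    8    9   10   11   12
a[i]   18    3    9    9    9   19   12   15   18    1    7   20   20
L[i]    1    1    2    2    2    3    3    4    5    1    2    6    6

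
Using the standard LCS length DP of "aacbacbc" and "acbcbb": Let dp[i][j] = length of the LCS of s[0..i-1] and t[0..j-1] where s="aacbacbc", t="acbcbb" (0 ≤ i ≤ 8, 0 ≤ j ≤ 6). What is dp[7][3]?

   ''  a  c  b  c  b  b
''  0  0  0  0  0  0  0
 a  0  1  1  1  1  1  1
 a  0  1  1  1  1  1  1
 c  0  1  2  2  2  2  2
 b  0  1  2  3  3  3  3
 a  0  1  2  3  3  3  3
 c  0  1  2  3  4  4  4
 b  0  1  2  3  4  5  5
 c  0  1  2  3  4  5  5

3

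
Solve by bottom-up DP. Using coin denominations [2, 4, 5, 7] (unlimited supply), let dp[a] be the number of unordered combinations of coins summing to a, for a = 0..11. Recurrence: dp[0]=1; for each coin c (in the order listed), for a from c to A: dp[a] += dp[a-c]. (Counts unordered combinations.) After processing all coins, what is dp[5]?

1

after  coin     0     1     2     3     4     5     6     7     8     9    10    11
          2     1     0     1     0     1     0     1     0     1     0     1     0
          4     1     0     1     0     2     0     2     0     3     0     3     0
          5     1     0     1     0     2     1     2     1     3     2     4     2
          7     1     0     1     0     2     1     2     2     3     3     4     4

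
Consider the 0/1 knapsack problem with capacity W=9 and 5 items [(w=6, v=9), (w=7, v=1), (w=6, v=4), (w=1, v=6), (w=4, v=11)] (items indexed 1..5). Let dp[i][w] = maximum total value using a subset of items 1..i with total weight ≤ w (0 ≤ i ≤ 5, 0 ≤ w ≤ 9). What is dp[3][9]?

i\w   0   1   2   3   4   5   6   7   8   9
  0   0   0   0   0   0   0   0   0   0   0
  1   0   0   0   0   0   0   9   9   9   9
  2   0   0   0   0   0   0   9   9   9   9
  3   0   0   0   0   0   0   9   9   9   9
  4   0   6   6   6   6   6   9  15  15  15
  5   0   6   6   6  11  17  17  17  17  17

9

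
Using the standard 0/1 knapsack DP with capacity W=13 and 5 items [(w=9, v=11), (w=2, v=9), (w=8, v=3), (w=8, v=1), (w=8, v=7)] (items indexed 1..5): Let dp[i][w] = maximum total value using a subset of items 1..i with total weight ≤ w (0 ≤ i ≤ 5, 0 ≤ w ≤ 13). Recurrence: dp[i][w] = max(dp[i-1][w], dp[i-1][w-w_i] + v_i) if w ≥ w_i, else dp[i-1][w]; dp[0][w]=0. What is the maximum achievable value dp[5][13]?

20

i\w   0   1   2   3   4   5   6   7   8   9  10  11  12  13
  0   0   0   0   0   0   0   0   0   0   0   0   0   0   0
  1   0   0   0   0   0   0   0   0   0  11  11  11  11  11
  2   0   0   9   9   9   9   9   9   9  11  11  20  20  20
  3   0   0   9   9   9   9   9   9   9  11  12  20  20  20
  4   0   0   9   9   9   9   9   9   9  11  12  20  20  20
  5   0   0   9   9   9   9   9   9   9  11  16  20  20  20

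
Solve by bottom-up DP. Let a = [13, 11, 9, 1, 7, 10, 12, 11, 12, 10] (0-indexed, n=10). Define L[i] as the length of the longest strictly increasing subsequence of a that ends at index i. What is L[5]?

   i    0    1    2    3    4    5    6    7    8    9
a[i]   13   11    9    1    7   10   12   11   12   10
L[i]    1    1    1    1    2    3    4    4    5    3

3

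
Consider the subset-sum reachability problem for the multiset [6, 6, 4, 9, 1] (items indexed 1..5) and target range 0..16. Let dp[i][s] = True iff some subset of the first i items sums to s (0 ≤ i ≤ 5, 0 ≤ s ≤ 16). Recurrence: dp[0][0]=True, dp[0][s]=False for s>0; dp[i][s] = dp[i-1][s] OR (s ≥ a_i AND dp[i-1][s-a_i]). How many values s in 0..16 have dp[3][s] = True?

i\s   0   1   2   3   4   5   6   7   8   9  10  11  12  13  14  15  16
  0   T   F   F   F   F   F   F   F   F   F   F   F   F   F   F   F   F
  1   T   F   F   F   F   F   T   F   F   F   F   F   F   F   F   F   F
  2   T   F   F   F   F   F   T   F   F   F   F   F   T   F   F   F   F
  3   T   F   F   F   T   F   T   F   F   F   T   F   T   F   F   F   T
  4   T   F   F   F   T   F   T   F   F   T   T   F   T   T   F   T   T
  5   T   T   F   F   T   T   T   T   F   T   T   T   T   T   T   T   T

6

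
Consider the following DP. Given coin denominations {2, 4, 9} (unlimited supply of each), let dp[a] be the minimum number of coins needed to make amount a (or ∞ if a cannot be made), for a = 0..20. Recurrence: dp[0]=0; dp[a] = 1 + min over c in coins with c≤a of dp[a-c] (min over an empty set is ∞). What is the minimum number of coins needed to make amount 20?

 a  0  1  2  3  4  5  6  7  8  9 10 11 12 13 14 15 16 17 18 19 20
dp  0  -  1  -  1  -  2  -  2  1  3  2  3  2  4  3  4  3  2  4  3
(- denotes ∞ / unreachable)

3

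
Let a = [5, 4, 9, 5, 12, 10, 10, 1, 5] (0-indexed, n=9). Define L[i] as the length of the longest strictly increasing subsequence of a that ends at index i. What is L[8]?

   i    0    1    2    3    4    5    6    7    8
a[i]    5    4    9    5   12   10   10    1    5
L[i]    1    1    2    2    3    3    3    1    2

2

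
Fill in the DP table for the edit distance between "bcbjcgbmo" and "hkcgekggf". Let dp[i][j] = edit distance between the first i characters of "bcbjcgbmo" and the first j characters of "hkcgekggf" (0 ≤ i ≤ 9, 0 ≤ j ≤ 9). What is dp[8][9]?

   ''  h  k  c  g  e  k  g  g  f
''  0  1  2  3  4  5  6  7  8  9
 b  1  1  2  3  4  5  6  7  8  9
 c  2  2  2  2  3  4  5  6  7  8
 b  3  3  3  3  3  4  5  6  7  8
 j  4  4  4  4  4  4  5  6  7  8
 c  5  5  5  4  5  5  5  6  7  8
 g  6  6  6  5  4  5  6  5  6  7
 b  7  7  7  6  5  5  6  6  6  7
 m  8  8  8  7  6  6  6  7  7  7
 o  9  9  9  8  7  7  7  7  8  8

7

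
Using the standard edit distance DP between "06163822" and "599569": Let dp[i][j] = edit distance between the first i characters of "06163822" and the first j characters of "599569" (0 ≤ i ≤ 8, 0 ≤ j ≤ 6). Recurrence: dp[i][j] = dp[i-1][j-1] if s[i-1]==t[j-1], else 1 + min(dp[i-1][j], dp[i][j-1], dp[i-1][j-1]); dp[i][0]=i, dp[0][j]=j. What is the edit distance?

   ''  5  9  9  5  6  9
''  0  1  2  3  4  5  6
 0  1  1  2  3  4  5  6
 6  2  2  2  3  4  4  5
 1  3  3  3  3  4  5  5
 6  4  4  4  4  4  4  5
 3  5  5  5  5  5  5  5
 8  6  6  6  6  6  6  6
 2  7  7  7  7  7  7  7
 2  8  8  8  8  8  8  8

8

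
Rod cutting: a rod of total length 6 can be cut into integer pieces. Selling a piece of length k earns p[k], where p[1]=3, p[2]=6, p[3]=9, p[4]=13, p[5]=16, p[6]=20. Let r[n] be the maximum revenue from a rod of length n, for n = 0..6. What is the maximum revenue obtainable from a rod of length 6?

   n    0    1    2    3    4    5    6
r[n]    0    3    6    9   13   16   20

20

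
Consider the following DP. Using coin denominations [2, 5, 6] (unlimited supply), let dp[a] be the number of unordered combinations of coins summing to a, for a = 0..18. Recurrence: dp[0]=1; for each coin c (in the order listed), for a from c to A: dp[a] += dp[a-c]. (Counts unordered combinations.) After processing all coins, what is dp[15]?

after  coin     0     1     2     3     4     5     6     7     8     9    10    11    12    13    14    15    16    17    18
          2     1     0     1     0     1     0     1     0     1     0     1     0     1     0     1     0     1     0     1
          5     1     0     1     0     1     1     1     1     1     1     2     1     2     1     2     2     2     2     2
          6     1     0     1     0     1     1     2     1     2     1     3     2     4     2     4     3     5     4     6

3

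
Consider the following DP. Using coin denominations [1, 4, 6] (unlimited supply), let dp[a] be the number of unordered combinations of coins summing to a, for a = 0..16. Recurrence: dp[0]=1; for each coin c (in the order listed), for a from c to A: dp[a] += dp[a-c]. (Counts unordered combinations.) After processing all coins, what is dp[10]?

after  coin     0     1     2     3     4     5     6     7     8     9    10    11    12    13    14    15    16
          1     1     1     1     1     1     1     1     1     1     1     1     1     1     1     1     1     1
          4     1     1     1     1     2     2     2     2     3     3     3     3     4     4     4     4     5
          6     1     1     1     1     2     2     3     3     4     4     5     5     7     7     8     8    10

5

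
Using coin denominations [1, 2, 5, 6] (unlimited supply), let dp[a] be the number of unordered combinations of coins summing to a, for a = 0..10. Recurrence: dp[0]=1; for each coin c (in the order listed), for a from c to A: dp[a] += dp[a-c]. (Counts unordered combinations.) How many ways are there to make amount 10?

after  coin     0     1     2     3     4     5     6     7     8     9    10
          1     1     1     1     1     1     1     1     1     1     1     1
          2     1     1     2     2     3     3     4     4     5     5     6
          5     1     1     2     2     3     4     5     6     7     8    10
          6     1     1     2     2     3     4     6     7     9    10    13

13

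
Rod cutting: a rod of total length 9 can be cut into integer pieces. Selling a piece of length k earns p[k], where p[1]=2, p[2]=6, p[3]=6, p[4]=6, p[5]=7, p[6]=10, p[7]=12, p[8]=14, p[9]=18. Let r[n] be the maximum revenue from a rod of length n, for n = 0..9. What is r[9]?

   n    0    1    2    3    4    5    6    7    8    9
r[n]    0    2    6    8   12   14   18   20   24   26

26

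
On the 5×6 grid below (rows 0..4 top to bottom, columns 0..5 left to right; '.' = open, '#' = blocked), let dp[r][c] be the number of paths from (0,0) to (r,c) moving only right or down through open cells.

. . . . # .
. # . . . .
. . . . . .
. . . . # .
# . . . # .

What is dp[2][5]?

r\c   0   1   2   3   4   5
  0   1   1   1   1   0   0
  1   1   0   1   2   2   2
  2   1   1   2   4   6   8
  3   1   2   4   8   0   8
  4   0   2   6  14   0   8

8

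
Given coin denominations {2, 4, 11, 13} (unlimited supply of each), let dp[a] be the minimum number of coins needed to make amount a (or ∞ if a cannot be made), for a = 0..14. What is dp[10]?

3

 a  0  1  2  3  4  5  6  7  8  9 10 11 12 13 14
dp  0  -  1  -  1  -  2  -  2  -  3  1  3  1  4
(- denotes ∞ / unreachable)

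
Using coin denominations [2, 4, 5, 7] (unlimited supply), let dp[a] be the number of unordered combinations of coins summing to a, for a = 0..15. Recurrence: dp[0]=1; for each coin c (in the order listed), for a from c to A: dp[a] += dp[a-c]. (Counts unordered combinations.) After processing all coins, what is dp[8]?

3

after  coin     0     1     2     3     4     5     6     7     8     9    10    11    12    13    14    15
          2     1     0     1     0     1     0     1     0     1     0     1     0     1     0     1     0
          4     1     0     1     0     2     0     2     0     3     0     3     0     4     0     4     0
          5     1     0     1     0     2     1     2     1     3     2     4     2     5     3     6     4
          7     1     0     1     0     2     1     2     2     3     3     4     4     6     5     8     7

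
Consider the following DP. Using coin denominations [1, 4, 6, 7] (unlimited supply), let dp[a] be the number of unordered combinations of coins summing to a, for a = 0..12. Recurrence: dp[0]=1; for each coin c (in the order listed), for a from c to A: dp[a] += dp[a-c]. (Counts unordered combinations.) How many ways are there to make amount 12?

after  coin     0     1     2     3     4     5     6     7     8     9    10    11    12
          1     1     1     1     1     1     1     1     1     1     1     1     1     1
          4     1     1     1     1     2     2     2     2     3     3     3     3     4
          6     1     1     1     1     2     2     3     3     4     4     5     5     7
          7     1     1     1     1     2     2     3     4     5     5     6     7     9

9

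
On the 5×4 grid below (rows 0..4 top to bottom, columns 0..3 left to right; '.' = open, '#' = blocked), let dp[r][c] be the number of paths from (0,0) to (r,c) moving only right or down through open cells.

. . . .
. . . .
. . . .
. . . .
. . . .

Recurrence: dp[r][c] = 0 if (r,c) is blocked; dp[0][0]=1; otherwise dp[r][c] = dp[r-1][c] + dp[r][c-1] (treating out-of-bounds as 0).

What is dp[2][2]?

6

r\c   0   1   2   3
  0   1   1   1   1
  1   1   2   3   4
  2   1   3   6  10
  3   1   4  10  20
  4   1   5  15  35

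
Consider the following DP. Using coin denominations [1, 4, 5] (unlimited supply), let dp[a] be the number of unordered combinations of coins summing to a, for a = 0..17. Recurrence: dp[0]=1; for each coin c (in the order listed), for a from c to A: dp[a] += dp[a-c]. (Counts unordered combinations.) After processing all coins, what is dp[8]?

4

after  coin     0     1     2     3     4     5     6     7     8     9    10    11    12    13    14    15    16    17
          1     1     1     1     1     1     1     1     1     1     1     1     1     1     1     1     1     1     1
          4     1     1     1     1     2     2     2     2     3     3     3     3     4     4     4     4     5     5
          5     1     1     1     1     2     3     3     3     4     5     6     6     7     8     9    10    11    12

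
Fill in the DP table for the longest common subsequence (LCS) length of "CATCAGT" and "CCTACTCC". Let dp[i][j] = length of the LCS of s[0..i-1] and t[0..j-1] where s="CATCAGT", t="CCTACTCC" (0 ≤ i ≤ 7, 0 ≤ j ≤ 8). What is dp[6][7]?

4

   ''  C  C  T  A  C  T  C  C
''  0  0  0  0  0  0  0  0  0
 C  0  1  1  1  1  1  1  1  1
 A  0  1  1  1  2  2  2  2  2
 T  0  1  1  2  2  2  3  3  3
 C  0  1  2  2  2  3  3  4  4
 A  0  1  2  2  3  3  3  4  4
 G  0  1  2  2  3  3  3  4  4
 T  0  1  2  3  3  3  4  4  4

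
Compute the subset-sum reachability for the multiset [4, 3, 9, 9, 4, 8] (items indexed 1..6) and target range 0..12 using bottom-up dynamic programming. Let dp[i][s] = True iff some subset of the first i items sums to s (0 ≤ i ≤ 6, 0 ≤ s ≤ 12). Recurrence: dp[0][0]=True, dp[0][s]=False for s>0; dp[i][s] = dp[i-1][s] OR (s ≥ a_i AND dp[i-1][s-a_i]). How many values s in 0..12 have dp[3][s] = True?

i\s   0   1   2   3   4   5   6   7   8   9  10  11  12
  0   T   F   F   F   F   F   F   F   F   F   F   F   F
  1   T   F   F   F   T   F   F   F   F   F   F   F   F
  2   T   F   F   T   T   F   F   T   F   F   F   F   F
  3   T   F   F   T   T   F   F   T   F   T   F   F   T
  4   T   F   F   T   T   F   F   T   F   T   F   F   T
  5   T   F   F   T   T   F   F   T   T   T   F   T   T
  6   T   F   F   T   T   F   F   T   T   T   F   T   T

6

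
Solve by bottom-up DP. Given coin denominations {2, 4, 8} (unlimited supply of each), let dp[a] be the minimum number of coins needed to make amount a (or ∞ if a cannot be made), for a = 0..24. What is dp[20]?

 a  0  1  2  3  4  5  6  7  8  9 10 11 12 13 14 15 16 17 18 19 20 21 22 23 24
dp  0  -  1  -  1  -  2  -  1  -  2  -  2  -  3  -  2  -  3  -  3  -  4  -  3
(- denotes ∞ / unreachable)

3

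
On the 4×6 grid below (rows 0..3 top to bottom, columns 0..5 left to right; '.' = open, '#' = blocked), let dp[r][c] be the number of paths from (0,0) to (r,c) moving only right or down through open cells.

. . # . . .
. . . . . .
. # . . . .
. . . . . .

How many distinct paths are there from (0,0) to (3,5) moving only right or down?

21

r\c   0   1   2   3   4   5
  0   1   1   0   0   0   0
  1   1   2   2   2   2   2
  2   1   0   2   4   6   8
  3   1   1   3   7  13  21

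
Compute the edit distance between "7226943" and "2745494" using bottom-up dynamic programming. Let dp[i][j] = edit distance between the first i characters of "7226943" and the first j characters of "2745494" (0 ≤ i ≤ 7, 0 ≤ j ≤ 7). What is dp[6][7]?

   ''  2  7  4  5  4  9  4
''  0  1  2  3  4  5  6  7
 7  1  1  1  2  3  4  5  6
 2  2  1  2  2  3  4  5  6
 2  3  2  2  3  3  4  5  6
 6  4  3  3  3  4  4  5  6
 9  5  4  4  4  4  5  4  5
 4  6  5  5  4  5  4  5  4
 3  7  6  6  5  5  5  5  5

4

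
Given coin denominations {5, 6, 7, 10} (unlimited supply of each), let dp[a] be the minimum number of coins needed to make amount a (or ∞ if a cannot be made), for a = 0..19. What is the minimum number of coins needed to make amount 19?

 a  0  1  2  3  4  5  6  7  8  9 10 11 12 13 14 15 16 17 18 19
dp  0  -  -  -  -  1  1  1  -  -  1  2  2  2  2  2  2  2  3  3
(- denotes ∞ / unreachable)

3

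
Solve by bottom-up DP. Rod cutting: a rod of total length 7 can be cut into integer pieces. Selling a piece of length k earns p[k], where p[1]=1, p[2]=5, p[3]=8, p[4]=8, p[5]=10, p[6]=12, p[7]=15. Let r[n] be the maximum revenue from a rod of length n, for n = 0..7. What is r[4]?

10

   n    0    1    2    3    4    5    6    7
r[n]    0    1    5    8   10   13   16   18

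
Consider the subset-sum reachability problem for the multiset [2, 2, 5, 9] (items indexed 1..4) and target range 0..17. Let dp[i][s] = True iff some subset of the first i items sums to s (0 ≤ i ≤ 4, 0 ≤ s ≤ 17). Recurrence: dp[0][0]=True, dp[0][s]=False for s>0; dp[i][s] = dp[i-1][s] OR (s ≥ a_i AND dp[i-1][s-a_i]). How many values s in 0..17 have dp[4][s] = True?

i\s   0   1   2   3   4   5   6   7   8   9  10  11  12  13  14  15  16  17
  0   T   F   F   F   F   F   F   F   F   F   F   F   F   F   F   F   F   F
  1   T   F   T   F   F   F   F   F   F   F   F   F   F   F   F   F   F   F
  2   T   F   T   F   T   F   F   F   F   F   F   F   F   F   F   F   F   F
  3   T   F   T   F   T   T   F   T   F   T   F   F   F   F   F   F   F   F
  4   T   F   T   F   T   T   F   T   F   T   F   T   F   T   T   F   T   F

10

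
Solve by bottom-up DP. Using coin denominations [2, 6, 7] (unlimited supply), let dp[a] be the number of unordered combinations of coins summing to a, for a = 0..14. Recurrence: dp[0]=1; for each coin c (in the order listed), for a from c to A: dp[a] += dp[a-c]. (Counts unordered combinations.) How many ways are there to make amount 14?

4

after  coin     0     1     2     3     4     5     6     7     8     9    10    11    12    13    14
          2     1     0     1     0     1     0     1     0     1     0     1     0     1     0     1
          6     1     0     1     0     1     0     2     0     2     0     2     0     3     0     3
          7     1     0     1     0     1     0     2     1     2     1     2     1     3     2     4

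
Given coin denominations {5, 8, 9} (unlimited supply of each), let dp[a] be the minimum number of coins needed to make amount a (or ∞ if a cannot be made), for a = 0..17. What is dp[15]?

 a  0  1  2  3  4  5  6  7  8  9 10 11 12 13 14 15 16 17
dp  0  -  -  -  -  1  -  -  1  1  2  -  -  2  2  3  2  2
(- denotes ∞ / unreachable)

3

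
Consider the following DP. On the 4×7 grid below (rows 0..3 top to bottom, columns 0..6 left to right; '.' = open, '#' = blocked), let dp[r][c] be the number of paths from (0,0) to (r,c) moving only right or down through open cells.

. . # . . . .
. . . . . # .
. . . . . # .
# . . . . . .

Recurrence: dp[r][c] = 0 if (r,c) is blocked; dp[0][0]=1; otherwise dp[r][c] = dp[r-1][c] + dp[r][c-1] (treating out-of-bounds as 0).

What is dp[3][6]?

24

r\c   0   1   2   3   4   5   6
  0   1   1   0   0   0   0   0
  1   1   2   2   2   2   0   0
  2   1   3   5   7   9   0   0
  3   0   3   8  15  24  24  24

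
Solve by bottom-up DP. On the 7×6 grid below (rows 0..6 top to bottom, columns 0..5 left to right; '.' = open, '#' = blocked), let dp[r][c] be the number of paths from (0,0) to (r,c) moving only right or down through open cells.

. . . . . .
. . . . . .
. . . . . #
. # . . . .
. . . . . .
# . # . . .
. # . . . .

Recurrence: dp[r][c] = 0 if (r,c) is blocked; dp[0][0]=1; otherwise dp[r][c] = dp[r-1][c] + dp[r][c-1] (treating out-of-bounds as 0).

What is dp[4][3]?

r\c   0   1   2   3   4   5
  0   1   1   1   1   1   1
  1   1   2   3   4   5   6
  2   1   3   6  10  15   0
  3   1   0   6  16  31  31
  4   1   1   7  23  54  85
  5   0   1   0  23  77 162
  6   0   0   0  23 100 262

23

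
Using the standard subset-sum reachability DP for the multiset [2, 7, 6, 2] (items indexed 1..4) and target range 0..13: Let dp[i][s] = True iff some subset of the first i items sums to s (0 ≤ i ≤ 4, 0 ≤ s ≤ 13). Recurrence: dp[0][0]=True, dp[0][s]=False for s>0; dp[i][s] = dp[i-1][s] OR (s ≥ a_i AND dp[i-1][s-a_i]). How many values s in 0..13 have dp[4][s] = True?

10

i\s   0   1   2   3   4   5   6   7   8   9  10  11  12  13
  0   T   F   F   F   F   F   F   F   F   F   F   F   F   F
  1   T   F   T   F   F   F   F   F   F   F   F   F   F   F
  2   T   F   T   F   F   F   F   T   F   T   F   F   F   F
  3   T   F   T   F   F   F   T   T   T   T   F   F   F   T
  4   T   F   T   F   T   F   T   T   T   T   T   T   F   T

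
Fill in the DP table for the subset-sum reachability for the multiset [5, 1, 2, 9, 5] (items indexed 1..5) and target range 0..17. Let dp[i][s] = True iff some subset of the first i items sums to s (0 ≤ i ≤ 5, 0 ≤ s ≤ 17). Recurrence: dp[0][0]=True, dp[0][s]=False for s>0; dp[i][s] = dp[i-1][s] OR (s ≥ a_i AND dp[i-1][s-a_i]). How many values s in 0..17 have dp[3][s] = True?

8

i\s   0   1   2   3   4   5   6   7   8   9  10  11  12  13  14  15  16  17
  0   T   F   F   F   F   F   F   F   F   F   F   F   F   F   F   F   F   F
  1   T   F   F   F   F   T   F   F   F   F   F   F   F   F   F   F   F   F
  2   T   T   F   F   F   T   T   F   F   F   F   F   F   F   F   F   F   F
  3   T   T   T   T   F   T   T   T   T   F   F   F   F   F   F   F   F   F
  4   T   T   T   T   F   T   T   T   T   T   T   T   T   F   T   T   T   T
  5   T   T   T   T   F   T   T   T   T   T   T   T   T   T   T   T   T   T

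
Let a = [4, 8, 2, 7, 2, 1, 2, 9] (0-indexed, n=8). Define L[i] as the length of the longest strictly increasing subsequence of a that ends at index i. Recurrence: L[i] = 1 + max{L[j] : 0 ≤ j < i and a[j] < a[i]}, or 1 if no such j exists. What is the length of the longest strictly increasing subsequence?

3

   i    0    1    2    3    4    5    6    7
a[i]    4    8    2    7    2    1    2    9
L[i]    1    2    1    2    1    1    2    3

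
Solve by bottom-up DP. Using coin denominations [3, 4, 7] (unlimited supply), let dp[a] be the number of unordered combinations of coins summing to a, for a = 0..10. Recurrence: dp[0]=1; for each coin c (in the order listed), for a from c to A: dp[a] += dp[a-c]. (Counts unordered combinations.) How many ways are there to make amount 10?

2

after  coin     0     1     2     3     4     5     6     7     8     9    10
          3     1     0     0     1     0     0     1     0     0     1     0
          4     1     0     0     1     1     0     1     1     1     1     1
          7     1     0     0     1     1     0     1     2     1     1     2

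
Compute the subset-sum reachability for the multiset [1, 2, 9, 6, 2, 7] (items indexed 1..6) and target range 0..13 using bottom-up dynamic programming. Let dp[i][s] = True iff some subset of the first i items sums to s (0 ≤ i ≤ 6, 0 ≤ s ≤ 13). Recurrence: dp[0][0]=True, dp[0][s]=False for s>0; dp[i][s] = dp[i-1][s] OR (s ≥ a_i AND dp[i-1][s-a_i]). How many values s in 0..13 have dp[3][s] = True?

8

i\s   0   1   2   3   4   5   6   7   8   9  10  11  12  13
  0   T   F   F   F   F   F   F   F   F   F   F   F   F   F
  1   T   T   F   F   F   F   F   F   F   F   F   F   F   F
  2   T   T   T   T   F   F   F   F   F   F   F   F   F   F
  3   T   T   T   T   F   F   F   F   F   T   T   T   T   F
  4   T   T   T   T   F   F   T   T   T   T   T   T   T   F
  5   T   T   T   T   T   T   T   T   T   T   T   T   T   T
  6   T   T   T   T   T   T   T   T   T   T   T   T   T   T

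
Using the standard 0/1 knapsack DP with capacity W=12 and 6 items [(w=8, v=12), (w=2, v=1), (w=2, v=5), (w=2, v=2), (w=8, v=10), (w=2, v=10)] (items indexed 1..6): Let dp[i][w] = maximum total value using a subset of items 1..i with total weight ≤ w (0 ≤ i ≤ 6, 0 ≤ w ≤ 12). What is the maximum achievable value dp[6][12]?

i\w   0   1   2   3   4   5   6   7   8   9  10  11  12
  0   0   0   0   0   0   0   0   0   0   0   0   0   0
  1   0   0   0   0   0   0   0   0  12  12  12  12  12
  2   0   0   1   1   1   1   1   1  12  12  13  13  13
  3   0   0   5   5   6   6   6   6  12  12  17  17  18
  4   0   0   5   5   7   7   8   8  12  12  17  17  19
  5   0   0   5   5   7   7   8   8  12  12  17  17  19
  6   0   0  10  10  15  15  17  17  18  18  22  22  27

27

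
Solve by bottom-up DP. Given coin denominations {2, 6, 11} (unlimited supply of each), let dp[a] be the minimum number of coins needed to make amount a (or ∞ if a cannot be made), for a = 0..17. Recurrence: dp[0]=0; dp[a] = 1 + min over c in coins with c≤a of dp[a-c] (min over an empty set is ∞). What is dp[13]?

2

 a  0  1  2  3  4  5  6  7  8  9 10 11 12 13 14 15 16 17
dp  0  -  1  -  2  -  1  -  2  -  3  1  2  2  3  3  4  2
(- denotes ∞ / unreachable)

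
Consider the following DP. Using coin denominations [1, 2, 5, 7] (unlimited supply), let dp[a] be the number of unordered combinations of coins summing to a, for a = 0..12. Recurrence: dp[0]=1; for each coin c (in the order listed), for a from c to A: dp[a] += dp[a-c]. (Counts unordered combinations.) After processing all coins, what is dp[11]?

after  coin     0     1     2     3     4     5     6     7     8     9    10    11    12
          1     1     1     1     1     1     1     1     1     1     1     1     1     1
          2     1     1     2     2     3     3     4     4     5     5     6     6     7
          5     1     1     2     2     3     4     5     6     7     8    10    11    13
          7     1     1     2     2     3     4     5     7     8    10    12    14    17

14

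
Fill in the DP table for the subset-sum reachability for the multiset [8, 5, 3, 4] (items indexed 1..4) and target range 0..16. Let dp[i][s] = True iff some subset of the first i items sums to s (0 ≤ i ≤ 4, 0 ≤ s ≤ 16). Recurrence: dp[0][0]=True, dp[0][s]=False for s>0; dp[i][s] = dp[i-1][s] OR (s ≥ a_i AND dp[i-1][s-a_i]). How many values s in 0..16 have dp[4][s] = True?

i\s   0   1   2   3   4   5   6   7   8   9  10  11  12  13  14  15  16
  0   T   F   F   F   F   F   F   F   F   F   F   F   F   F   F   F   F
  1   T   F   F   F   F   F   F   F   T   F   F   F   F   F   F   F   F
  2   T   F   F   F   F   T   F   F   T   F   F   F   F   T   F   F   F
  3   T   F   F   T   F   T   F   F   T   F   F   T   F   T   F   F   T
  4   T   F   F   T   T   T   F   T   T   T   F   T   T   T   F   T   T

12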